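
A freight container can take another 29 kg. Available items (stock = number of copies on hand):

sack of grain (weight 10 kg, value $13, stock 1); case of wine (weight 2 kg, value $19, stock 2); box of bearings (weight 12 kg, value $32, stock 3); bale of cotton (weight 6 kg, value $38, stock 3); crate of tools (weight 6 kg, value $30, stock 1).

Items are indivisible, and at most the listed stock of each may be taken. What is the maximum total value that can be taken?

Top feasible selections:
- 2×case of wine + 3×bale of cotton + 1×crate of tools: weight 28, value 182
- 1×case of wine + 3×bale of cotton + 1×crate of tools: weight 26, value 163
- 2×case of wine + 3×bale of cotton: weight 22, value 152
- 2×case of wine + 1×box of bearings + 2×bale of cotton: weight 28, value 146
Best: $182.

$182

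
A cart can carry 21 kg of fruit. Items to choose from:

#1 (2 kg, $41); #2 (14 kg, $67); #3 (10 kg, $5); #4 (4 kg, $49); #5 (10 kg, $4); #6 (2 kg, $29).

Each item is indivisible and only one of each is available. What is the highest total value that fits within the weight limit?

$157

Check high-value combinations within 21 kg:
- #1+#2+#4: weight 2+14+4=20, value 41+67+49=157
- #2+#4+#6: weight 14+4+2=20, value 67+49+29=145
- #1+#2+#6: weight 2+14+2=18, value 41+67+29=137
- #1+#3+#4+#6: weight 2+10+4+2=18, value 41+5+49+29=124
Best: $157.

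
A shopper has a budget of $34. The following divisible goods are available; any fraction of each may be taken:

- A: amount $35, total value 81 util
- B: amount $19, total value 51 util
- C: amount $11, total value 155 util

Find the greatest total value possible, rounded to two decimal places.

215.26

Take in order of value per unit:
- C (155/11 per unit): all 11 → value 155, running total 155.00
- B (51/19 per unit): all 19 → value 51, running total 206.00
- A (81/35 per unit): 4 of 35 → value 4×81/35 = 9.2571, running total 215.26
Total 215.26.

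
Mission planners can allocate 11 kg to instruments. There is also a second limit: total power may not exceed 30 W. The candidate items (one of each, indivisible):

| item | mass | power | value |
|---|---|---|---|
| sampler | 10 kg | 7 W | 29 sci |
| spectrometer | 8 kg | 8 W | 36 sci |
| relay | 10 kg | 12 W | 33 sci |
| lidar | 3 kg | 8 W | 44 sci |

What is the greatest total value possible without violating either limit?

80 sci

Feasible sets respecting both limits:
- spectrometer+lidar: mass 11, power 16, value 80
- lidar: mass 3, power 8, value 44
- spectrometer: mass 8, power 8, value 36
- relay: mass 10, power 12, value 33
Best: 80 sci.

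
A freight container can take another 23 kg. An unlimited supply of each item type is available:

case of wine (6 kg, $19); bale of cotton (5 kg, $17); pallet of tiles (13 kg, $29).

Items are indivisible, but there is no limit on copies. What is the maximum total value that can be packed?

$74

Best value-per-unit is bale of cotton at 17/5; filling with it alone gives 4×17 = 68.
Optimal mix: 3×case of wine + 1×bale of cotton → weight 23, value 74.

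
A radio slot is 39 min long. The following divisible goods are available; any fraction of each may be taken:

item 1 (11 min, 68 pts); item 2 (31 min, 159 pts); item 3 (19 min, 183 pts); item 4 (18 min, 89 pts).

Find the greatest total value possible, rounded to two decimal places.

Take in order of value per unit:
- item 3 (183/19 per unit): all 19 → value 183, running total 183.00
- item 1 (68/11 per unit): all 11 → value 68, running total 251.00
- item 2 (159/31 per unit): 9 of 31 → value 9×159/31 = 46.1613, running total 297.16
Total 297.16.

297.16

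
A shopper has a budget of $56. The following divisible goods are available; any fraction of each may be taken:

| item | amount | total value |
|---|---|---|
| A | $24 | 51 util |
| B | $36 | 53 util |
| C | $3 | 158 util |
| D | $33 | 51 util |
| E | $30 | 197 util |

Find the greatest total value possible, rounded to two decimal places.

403.88

Take in order of value per unit:
- C (158/3 per unit): all 3 → value 158, running total 158.00
- E (197/30 per unit): all 30 → value 197, running total 355.00
- A (51/24 per unit): 23 of 24 → value 23×51/24 = 48.8750, running total 403.88
Total 403.88.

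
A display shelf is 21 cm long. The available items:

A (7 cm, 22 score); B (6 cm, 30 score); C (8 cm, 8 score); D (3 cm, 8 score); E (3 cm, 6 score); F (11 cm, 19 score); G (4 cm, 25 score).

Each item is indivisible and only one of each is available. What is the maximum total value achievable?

This is a 0/1 knapsack; check combinations near the capacity.
- A+B+D+G: length 7+6+3+4=20, value 22+30+8+25=85
- A+B+E+G: length 7+6+3+4=20, value 22+30+6+25=83
- A+B+G: length 7+6+4=17, value 22+30+25=77
- B+F+G: length 6+11+4=21, value 30+19+25=74
Best: 85 score.

85 score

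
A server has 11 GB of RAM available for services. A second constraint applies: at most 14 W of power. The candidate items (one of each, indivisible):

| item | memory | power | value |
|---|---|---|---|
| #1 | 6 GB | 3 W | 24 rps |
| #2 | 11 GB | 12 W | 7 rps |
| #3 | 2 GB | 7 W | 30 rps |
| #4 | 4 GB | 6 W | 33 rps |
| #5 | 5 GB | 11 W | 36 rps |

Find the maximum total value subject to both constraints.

Feasible sets respecting both limits:
- #3+#4: memory 6, power 13, value 63
- #1+#5: memory 11, power 14, value 60
- #1+#4: memory 10, power 9, value 57
Best: 63 rps.

63 rps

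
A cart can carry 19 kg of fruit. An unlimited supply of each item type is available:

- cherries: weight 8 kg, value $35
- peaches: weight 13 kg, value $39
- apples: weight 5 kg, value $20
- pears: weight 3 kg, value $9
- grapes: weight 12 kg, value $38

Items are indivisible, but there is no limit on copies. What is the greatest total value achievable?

$79

Best value-per-unit is cherries at 35/8; filling with it alone gives 2×35 = 70.
Optimal mix: 2×cherries + 1×pears → weight 19, value 79.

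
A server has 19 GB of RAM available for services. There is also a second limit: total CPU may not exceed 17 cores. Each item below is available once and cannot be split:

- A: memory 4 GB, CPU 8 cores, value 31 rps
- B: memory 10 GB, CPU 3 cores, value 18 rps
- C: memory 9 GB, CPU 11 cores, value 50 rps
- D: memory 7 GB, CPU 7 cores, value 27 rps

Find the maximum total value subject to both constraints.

Feasible sets respecting both limits:
- B+C: memory 19, CPU 14, value 68
- A+D: memory 11, CPU 15, value 58
- C: memory 9, CPU 11, value 50
- A+B: memory 14, CPU 11, value 49
Best: 68 rps.

68 rps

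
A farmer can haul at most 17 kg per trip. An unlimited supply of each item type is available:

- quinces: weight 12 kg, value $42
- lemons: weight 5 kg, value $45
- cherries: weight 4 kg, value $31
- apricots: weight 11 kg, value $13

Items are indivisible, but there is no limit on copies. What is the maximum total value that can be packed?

$138

Best value-per-unit is lemons at 45/5; filling with it alone gives 3×45 = 135.
Optimal mix: 1×lemons + 3×cherries → weight 17, value 138.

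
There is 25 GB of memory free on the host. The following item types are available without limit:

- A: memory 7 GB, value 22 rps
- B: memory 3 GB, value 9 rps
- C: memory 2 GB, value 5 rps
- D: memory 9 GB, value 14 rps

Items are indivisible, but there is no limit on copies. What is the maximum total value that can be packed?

Best value-per-unit is A at 22/7; filling with it alone gives 3×22 = 66.
Optimal mix: 3×A + 2×C → memory 25, value 76.

76 rps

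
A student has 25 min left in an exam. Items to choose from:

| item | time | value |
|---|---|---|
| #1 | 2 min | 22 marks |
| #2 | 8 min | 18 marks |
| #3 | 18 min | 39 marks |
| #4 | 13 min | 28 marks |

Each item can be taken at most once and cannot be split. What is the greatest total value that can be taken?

Check high-value combinations within 25 min:
- #1+#2+#4: time 2+8+13=23, value 22+18+28=68
- #1+#3: time 2+18=20, value 22+39=61
- #1+#4: time 2+13=15, value 22+28=50
Best: 68 marks.

68 marks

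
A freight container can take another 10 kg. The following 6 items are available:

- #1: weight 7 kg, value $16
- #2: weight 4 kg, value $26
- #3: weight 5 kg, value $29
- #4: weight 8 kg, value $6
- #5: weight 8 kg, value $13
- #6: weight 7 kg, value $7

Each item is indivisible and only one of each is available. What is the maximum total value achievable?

$55

Check high-value combinations within 10 kg:
- #2+#3: weight 4+5=9, value 26+29=55
- #3: weight 5, value 29
- #2: weight 4, value 26
Best: $55.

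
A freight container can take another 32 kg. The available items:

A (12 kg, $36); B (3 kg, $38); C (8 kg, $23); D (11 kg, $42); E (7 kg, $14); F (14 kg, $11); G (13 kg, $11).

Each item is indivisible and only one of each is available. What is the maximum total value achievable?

$117

Check high-value combinations within 32 kg:
- B+C+D+E: weight 3+8+11+7=29, value 38+23+42+14=117
- A+B+D: weight 12+3+11=26, value 36+38+42=116
- A+B+C+E: weight 12+3+8+7=30, value 36+38+23+14=111
Best: $117.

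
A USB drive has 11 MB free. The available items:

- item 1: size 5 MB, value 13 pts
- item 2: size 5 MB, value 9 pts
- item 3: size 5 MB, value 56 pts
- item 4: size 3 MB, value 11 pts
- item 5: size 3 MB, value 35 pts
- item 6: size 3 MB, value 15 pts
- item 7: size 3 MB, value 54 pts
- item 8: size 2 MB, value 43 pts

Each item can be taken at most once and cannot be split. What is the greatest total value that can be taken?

Check high-value combinations within 11 MB:
- item 3+item 7+item 8: size 5+3+2=10, value 56+54+43=153
- item 5+item 6+item 7+item 8: size 3+3+3+2=11, value 35+15+54+43=147
- item 3+item 5+item 7: size 5+3+3=11, value 56+35+54=145
Best: 153 pts.

153 pts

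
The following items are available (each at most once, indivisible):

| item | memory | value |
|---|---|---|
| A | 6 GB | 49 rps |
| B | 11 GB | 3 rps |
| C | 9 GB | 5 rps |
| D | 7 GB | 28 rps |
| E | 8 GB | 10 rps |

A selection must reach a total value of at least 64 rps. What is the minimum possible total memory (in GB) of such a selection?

Subsets with value ≥ 64, sorted by total memory:
- A+D: memory 13, value 77
- A+D+E: memory 21, value 87
Minimum memory: 13 GB.

13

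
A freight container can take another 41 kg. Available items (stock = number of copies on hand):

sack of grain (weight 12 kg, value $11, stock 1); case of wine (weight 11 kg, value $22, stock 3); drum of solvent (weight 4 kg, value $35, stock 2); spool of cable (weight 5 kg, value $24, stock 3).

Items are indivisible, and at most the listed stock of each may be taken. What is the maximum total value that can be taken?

Top feasible selections:
- 1×case of wine + 2×drum of solvent + 3×spool of cable: weight 34, value 164
- 2×case of wine + 2×drum of solvent + 2×spool of cable: weight 40, value 162
- 1×sack of grain + 2×drum of solvent + 3×spool of cable: weight 35, value 153
- 2×case of wine + 1×drum of solvent + 3×spool of cable: weight 41, value 151
Best: $164.

$164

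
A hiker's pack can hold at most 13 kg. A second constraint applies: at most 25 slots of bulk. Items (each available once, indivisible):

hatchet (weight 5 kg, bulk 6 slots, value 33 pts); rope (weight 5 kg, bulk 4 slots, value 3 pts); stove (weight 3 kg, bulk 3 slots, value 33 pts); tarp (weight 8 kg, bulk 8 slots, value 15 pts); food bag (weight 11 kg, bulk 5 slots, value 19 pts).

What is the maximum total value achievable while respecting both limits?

69 pts

Feasible sets respecting both limits:
- hatchet+rope+stove: weight 13, bulk 13, value 69
- hatchet+stove: weight 8, bulk 9, value 66
- hatchet+tarp: weight 13, bulk 14, value 48
- stove+tarp: weight 11, bulk 11, value 48
Best: 69 pts.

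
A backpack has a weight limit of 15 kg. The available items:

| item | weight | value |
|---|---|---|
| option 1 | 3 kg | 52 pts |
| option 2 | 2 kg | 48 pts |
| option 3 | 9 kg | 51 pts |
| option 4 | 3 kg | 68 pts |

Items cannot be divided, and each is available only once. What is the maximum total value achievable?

Check high-value combinations within 15 kg:
- option 1+option 3+option 4: weight 3+9+3=15, value 52+51+68=171
- option 1+option 2+option 4: weight 3+2+3=8, value 52+48+68=168
- option 2+option 3+option 4: weight 2+9+3=14, value 48+51+68=167
- option 1+option 2+option 3: weight 3+2+9=14, value 52+48+51=151
Best: 171 pts.

171 pts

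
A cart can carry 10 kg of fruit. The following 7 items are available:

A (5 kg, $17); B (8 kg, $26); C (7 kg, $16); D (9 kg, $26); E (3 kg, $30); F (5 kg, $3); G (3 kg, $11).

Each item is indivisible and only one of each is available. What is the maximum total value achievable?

$47

Check high-value combinations within 10 kg:
- A+E: weight 5+3=8, value 17+30=47
- C+E: weight 7+3=10, value 16+30=46
- E+G: weight 3+3=6, value 30+11=41
- E+F: weight 3+5=8, value 30+3=33
Best: $47.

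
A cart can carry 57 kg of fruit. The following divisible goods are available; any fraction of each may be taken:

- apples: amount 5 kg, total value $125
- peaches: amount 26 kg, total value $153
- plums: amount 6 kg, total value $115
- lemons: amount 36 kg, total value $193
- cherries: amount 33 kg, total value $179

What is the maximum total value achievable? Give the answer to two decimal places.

Take in order of value per unit:
- apples (125/5 per unit): all 5 → value 125, running total 125.00
- plums (115/6 per unit): all 6 → value 115, running total 240.00
- peaches (153/26 per unit): all 26 → value 153, running total 393.00
- cherries (179/33 per unit): 20 of 33 → value 20×179/33 = 108.4848, running total 501.48
Total 501.48.

501.48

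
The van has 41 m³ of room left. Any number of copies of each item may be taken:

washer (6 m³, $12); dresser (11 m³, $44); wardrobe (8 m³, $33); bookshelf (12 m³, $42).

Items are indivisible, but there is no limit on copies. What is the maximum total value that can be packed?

Best value-per-unit is wardrobe at 33/8; filling with it alone gives 5×33 = 165.
Optimal mix: 3×dresser + 1×wardrobe → volume 41, value 165.

$165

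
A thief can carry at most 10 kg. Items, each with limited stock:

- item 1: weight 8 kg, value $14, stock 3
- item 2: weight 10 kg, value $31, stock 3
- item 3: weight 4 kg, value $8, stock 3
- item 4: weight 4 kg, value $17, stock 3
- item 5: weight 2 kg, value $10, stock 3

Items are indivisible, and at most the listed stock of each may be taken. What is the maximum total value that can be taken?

$47

Top feasible selections:
- 1×item 4 + 3×item 5: weight 10, value 47
- 2×item 4 + 1×item 5: weight 10, value 44
Best: $47.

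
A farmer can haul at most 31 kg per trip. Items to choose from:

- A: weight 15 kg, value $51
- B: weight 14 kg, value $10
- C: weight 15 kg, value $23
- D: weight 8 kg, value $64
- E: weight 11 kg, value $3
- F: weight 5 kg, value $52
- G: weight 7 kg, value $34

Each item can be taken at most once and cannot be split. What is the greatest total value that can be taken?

Check high-value combinations within 31 kg:
- A+D+F: weight 15+8+5=28, value 51+64+52=167
- D+E+F+G: weight 8+11+5+7=31, value 64+3+52+34=153
- D+F+G: weight 8+5+7=20, value 64+52+34=150
- A+D+G: weight 15+8+7=30, value 51+64+34=149
- C+D+F: weight 15+8+5=28, value 23+64+52=139
Best: $167.

$167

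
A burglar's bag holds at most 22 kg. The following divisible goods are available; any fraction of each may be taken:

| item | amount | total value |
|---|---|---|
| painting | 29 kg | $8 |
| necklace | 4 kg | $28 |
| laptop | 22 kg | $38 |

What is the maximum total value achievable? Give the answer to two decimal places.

59.09

Take in order of value per unit:
- necklace (28/4 per unit): all 4 → value 28, running total 28.00
- laptop (38/22 per unit): 18 of 22 → value 18×38/22 = 31.0909, running total 59.09
Total 59.09.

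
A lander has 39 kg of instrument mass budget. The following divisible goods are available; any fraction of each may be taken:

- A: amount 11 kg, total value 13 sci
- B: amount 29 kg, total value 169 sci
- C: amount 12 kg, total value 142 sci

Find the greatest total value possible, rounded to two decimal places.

299.34

Take in order of value per unit:
- C (142/12 per unit): all 12 → value 142, running total 142.00
- B (169/29 per unit): 27 of 29 → value 27×169/29 = 157.3448, running total 299.34
Total 299.34.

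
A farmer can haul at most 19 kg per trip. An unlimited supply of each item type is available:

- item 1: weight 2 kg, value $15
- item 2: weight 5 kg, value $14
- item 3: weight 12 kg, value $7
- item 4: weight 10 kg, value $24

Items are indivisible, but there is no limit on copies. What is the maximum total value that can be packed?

Best value-per-unit is item 1 at 15/2, and filling with it alone uses weight 9×2=18. No mix of the others beats 9×15 = 135.

$135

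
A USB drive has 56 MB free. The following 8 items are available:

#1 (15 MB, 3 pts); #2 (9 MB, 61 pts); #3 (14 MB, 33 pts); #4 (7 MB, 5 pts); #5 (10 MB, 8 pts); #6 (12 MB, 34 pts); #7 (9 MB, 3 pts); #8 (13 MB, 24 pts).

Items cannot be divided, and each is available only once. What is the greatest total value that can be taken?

This is a 0/1 knapsack; check combinations near the capacity.
- #2+#3+#4+#6+#8: size 9+14+7+12+13=55, value 61+33+5+34+24=157
- #2+#3+#6+#8: size 9+14+12+13=48, value 61+33+34+24=152
- #2+#3+#4+#5+#6: size 9+14+7+10+12=52, value 61+33+5+8+34=141
- #2+#3+#5+#6+#7: size 9+14+10+12+9=54, value 61+33+8+34+3=139
- #2+#3+#5+#6: size 9+14+10+12=45, value 61+33+8+34=136
Best: 157 pts.

157 pts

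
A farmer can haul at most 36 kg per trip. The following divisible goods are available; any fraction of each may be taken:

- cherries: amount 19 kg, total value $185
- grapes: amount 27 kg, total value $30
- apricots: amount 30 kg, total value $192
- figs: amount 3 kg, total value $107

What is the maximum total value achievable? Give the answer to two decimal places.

Take in order of value per unit:
- figs (107/3 per unit): all 3 → value 107, running total 107.00
- cherries (185/19 per unit): all 19 → value 185, running total 292.00
- apricots (192/30 per unit): 14 of 30 → value 14×192/30 = 89.6000, running total 381.60
Total 381.60.

381.60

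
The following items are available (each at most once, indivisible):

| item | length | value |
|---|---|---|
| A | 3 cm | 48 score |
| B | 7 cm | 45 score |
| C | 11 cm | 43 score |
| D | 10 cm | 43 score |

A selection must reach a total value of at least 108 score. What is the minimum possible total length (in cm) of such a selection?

Subsets with value ≥ 108, sorted by total length:
- A+B+D: length 20, value 136
- A+B+C: length 21, value 136
Minimum length: 20 cm.

20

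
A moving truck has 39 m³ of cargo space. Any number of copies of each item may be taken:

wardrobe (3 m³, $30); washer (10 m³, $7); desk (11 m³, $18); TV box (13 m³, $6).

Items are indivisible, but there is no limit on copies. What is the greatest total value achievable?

$390

Best value-per-unit is wardrobe at 30/3, and filling with it alone uses volume 13×3=39. No mix of the others beats 13×30 = 390.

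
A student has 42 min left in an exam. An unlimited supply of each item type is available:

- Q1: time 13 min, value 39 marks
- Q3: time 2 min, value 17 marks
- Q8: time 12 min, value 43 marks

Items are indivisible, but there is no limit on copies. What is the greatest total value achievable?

Best value-per-unit is Q3 at 17/2, and filling with it alone uses time 21×2=42. No mix of the others beats 21×17 = 357.

357 marks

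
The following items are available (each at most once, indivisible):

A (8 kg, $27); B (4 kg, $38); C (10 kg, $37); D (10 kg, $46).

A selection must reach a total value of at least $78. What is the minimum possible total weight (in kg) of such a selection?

Subsets with value ≥ 78, sorted by total weight:
- B+D: weight 14, value 84
- C+D: weight 20, value 83
- A+B+D: weight 22, value 111
- A+B+C: weight 22, value 102
Minimum weight: 14 kg.

14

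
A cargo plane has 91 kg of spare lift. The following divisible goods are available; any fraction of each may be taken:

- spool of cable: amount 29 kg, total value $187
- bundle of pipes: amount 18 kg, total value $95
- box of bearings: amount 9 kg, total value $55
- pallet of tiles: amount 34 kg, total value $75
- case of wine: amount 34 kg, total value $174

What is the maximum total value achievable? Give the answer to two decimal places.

Take in order of value per unit:
- spool of cable (187/29 per unit): all 29 → value 187, running total 187.00
- box of bearings (55/9 per unit): all 9 → value 55, running total 242.00
- bundle of pipes (95/18 per unit): all 18 → value 95, running total 337.00
- case of wine (174/34 per unit): all 34 → value 174, running total 511.00
- pallet of tiles (75/34 per unit): 1 of 34 → value 1×75/34 = 2.2059, running total 513.21
Total 513.21.

513.21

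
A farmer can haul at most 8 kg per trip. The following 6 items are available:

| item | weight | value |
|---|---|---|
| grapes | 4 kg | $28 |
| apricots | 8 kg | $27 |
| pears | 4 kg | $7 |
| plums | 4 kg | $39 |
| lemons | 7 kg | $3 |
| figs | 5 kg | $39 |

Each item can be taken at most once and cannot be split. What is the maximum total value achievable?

$67

Check high-value combinations within 8 kg:
- grapes+plums: weight 4+4=8, value 28+39=67
- pears+plums: weight 4+4=8, value 7+39=46
- plums: weight 4, value 39
Best: $67.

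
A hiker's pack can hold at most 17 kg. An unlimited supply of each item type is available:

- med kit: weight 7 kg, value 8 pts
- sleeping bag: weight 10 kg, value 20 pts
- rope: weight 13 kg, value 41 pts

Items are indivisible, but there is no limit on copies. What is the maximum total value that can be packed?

41 pts

Best value-per-unit is rope at 41/13, and filling with it alone uses weight 1×13=13. No mix of the others beats 1×41 = 41.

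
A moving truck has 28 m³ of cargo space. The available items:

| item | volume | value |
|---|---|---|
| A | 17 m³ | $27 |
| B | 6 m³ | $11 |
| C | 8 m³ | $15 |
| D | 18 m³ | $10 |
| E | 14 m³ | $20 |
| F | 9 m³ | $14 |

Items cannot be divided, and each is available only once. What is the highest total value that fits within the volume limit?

Check high-value combinations within 28 m³:
- B+C+E: volume 6+8+14=28, value 11+15+20=46
- A+C: volume 17+8=25, value 27+15=42
- A+F: volume 17+9=26, value 27+14=41
Best: $46.

$46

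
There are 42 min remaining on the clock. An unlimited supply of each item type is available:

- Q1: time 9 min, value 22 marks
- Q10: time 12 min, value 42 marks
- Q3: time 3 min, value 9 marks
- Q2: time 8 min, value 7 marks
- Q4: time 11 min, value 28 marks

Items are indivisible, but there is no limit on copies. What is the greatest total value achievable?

Best value-per-unit is Q10 at 42/12; filling with it alone gives 3×42 = 126.
Optimal mix: 3×Q10 + 2×Q3 → time 42, value 144.

144 marks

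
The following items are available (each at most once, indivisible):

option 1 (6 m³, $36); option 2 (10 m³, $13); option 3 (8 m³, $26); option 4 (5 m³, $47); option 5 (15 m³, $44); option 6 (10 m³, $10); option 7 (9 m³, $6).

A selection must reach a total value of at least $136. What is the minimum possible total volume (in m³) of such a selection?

Subsets with value ≥ 136, sorted by total volume:
- option 1+option 3+option 4+option 5: volume 34, value 153
- option 1+option 2+option 4+option 5: volume 36, value 140
Minimum volume: 34 m³.

34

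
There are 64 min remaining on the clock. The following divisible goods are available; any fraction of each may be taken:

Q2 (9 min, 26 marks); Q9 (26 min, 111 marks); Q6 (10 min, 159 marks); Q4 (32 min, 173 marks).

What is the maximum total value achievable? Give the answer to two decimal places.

425.92

Take in order of value per unit:
- Q6 (159/10 per unit): all 10 → value 159, running total 159.00
- Q4 (173/32 per unit): all 32 → value 173, running total 332.00
- Q9 (111/26 per unit): 22 of 26 → value 22×111/26 = 93.9231, running total 425.92
Total 425.92.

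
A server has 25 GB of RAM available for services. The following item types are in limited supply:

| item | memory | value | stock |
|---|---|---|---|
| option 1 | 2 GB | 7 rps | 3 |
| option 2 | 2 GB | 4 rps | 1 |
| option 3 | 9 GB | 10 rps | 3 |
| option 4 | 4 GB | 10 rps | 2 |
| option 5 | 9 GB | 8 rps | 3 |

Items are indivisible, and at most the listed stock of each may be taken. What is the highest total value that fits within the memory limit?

55 rps

Best selections within memory 25 and stock limits:
- 3×option 1 + 1×option 2 + 1×option 3 + 2×option 4: memory 25, value 55
- 3×option 1 + 1×option 2 + 2×option 4 + 1×option 5: memory 25, value 53
- 3×option 1 + 1×option 3 + 2×option 4: memory 23, value 51
- 3×option 1 + 2×option 4 + 1×option 5: memory 23, value 49
Best: 55 rps.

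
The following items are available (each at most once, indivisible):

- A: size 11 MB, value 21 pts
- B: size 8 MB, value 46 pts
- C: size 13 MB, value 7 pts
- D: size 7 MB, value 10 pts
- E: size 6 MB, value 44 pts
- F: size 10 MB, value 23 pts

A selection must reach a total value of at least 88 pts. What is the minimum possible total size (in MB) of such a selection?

Subsets with value ≥ 88, sorted by total size:
- B+E: size 14, value 90
- B+D+E: size 21, value 100
- B+E+F: size 24, value 113
Minimum size: 14 MB.

14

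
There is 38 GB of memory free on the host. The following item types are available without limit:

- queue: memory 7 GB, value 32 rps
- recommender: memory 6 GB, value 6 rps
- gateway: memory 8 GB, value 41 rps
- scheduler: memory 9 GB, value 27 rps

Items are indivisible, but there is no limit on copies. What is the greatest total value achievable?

187 rps

Best value-per-unit is gateway at 41/8; filling with it alone gives 4×41 = 164.
Optimal mix: 2×queue + 3×gateway → memory 38, value 187.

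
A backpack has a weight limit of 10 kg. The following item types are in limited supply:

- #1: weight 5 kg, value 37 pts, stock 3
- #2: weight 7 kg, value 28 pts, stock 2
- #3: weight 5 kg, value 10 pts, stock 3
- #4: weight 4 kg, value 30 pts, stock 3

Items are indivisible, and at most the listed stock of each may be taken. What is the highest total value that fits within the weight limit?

Top feasible selections:
- 2×#1: weight 10, value 74
- 1×#1 + 1×#4: weight 9, value 67
- 2×#4: weight 8, value 60
Best: 74 pts.

74 pts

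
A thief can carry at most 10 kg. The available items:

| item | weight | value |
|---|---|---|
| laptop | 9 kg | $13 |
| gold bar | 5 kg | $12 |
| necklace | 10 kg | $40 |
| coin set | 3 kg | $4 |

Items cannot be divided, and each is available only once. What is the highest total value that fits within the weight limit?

$40

Check high-value combinations within 10 kg:
- necklace: weight 10, value 40
- gold bar+coin set: weight 5+3=8, value 12+4=16
- laptop: weight 9, value 13
Best: $40.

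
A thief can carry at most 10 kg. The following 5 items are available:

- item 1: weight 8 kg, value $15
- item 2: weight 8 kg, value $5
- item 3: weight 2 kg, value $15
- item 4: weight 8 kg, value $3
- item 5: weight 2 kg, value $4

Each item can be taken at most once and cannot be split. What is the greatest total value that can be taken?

$30

This is a 0/1 knapsack; check combinations near the capacity.
- item 1+item 3: weight 8+2=10, value 15+15=30
- item 2+item 3: weight 8+2=10, value 5+15=20
- item 3+item 5: weight 2+2=4, value 15+4=19
- item 1+item 5: weight 8+2=10, value 15+4=19
Best: $30.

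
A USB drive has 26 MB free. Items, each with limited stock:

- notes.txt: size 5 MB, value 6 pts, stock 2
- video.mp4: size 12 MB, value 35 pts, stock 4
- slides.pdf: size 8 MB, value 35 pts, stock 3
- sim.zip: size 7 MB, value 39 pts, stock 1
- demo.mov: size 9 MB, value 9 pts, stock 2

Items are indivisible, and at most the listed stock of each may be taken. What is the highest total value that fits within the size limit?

109 pts

Top feasible selections:
- 2×slides.pdf + 1×sim.zip: size 23, value 109
- 3×slides.pdf: size 24, value 105
- 2×notes.txt + 1×slides.pdf + 1×sim.zip: size 25, value 86
- 1×slides.pdf + 1×sim.zip + 1×demo.mov: size 24, value 83
Best: 109 pts.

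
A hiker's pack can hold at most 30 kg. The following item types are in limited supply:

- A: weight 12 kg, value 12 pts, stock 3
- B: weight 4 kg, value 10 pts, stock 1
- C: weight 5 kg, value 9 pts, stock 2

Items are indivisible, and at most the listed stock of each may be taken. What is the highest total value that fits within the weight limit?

40 pts

Top feasible selections:
- 1×A + 1×B + 2×C: weight 26, value 40
- 2×A + 1×B: weight 28, value 34
Best: 40 pts.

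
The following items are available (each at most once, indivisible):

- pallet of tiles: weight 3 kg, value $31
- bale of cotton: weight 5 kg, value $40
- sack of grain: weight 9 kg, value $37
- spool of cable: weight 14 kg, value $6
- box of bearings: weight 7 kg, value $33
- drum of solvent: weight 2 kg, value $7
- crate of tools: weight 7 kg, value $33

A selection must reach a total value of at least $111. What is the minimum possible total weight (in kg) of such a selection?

17

Subsets with value ≥ 111, sorted by total weight:
- pallet of tiles+bale of cotton+box of bearings+drum of solvent: weight 17, value 111
- pallet of tiles+bale of cotton+drum of solvent+crate of tools: weight 17, value 111
- pallet of tiles+bale of cotton+sack of grain+drum of solvent: weight 19, value 115
Minimum weight: 17 kg.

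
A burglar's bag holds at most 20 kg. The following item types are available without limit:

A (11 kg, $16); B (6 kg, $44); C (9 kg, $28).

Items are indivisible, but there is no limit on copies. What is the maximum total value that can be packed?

$132

Best value-per-unit is B at 44/6, and filling with it alone uses weight 3×6=18. No mix of the others beats 3×44 = 132.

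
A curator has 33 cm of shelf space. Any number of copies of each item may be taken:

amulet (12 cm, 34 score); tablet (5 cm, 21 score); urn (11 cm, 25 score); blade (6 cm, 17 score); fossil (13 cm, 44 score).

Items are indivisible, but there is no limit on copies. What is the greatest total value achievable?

128 score

Best value-per-unit is tablet at 21/5; filling with it alone gives 6×21 = 126.
Optimal mix: 4×tablet + 1×fossil → length 33, value 128.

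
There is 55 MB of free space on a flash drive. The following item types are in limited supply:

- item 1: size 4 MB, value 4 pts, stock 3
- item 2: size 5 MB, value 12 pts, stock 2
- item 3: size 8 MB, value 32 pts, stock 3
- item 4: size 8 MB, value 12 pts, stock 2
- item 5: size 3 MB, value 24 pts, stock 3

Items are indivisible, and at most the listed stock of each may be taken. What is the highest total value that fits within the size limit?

208 pts

Top feasible selections:
- 1×item 1 + 2×item 2 + 3×item 3 + 1×item 4 + 3×item 5: size 55, value 208
- 2×item 2 + 3×item 3 + 1×item 4 + 3×item 5: size 51, value 204
- 1×item 2 + 3×item 3 + 2×item 4 + 3×item 5: size 54, value 204
- 3×item 1 + 2×item 2 + 3×item 3 + 3×item 5: size 55, value 204
Best: 208 pts.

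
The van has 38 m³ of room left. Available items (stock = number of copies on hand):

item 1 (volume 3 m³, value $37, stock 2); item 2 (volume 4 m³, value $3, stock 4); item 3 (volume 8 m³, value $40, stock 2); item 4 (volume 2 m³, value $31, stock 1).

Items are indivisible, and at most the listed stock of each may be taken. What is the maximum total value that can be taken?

$194

Best selections within volume 38 and stock limits:
- 2×item 1 + 3×item 2 + 2×item 3 + 1×item 4: volume 36, value 194
- 2×item 1 + 2×item 2 + 2×item 3 + 1×item 4: volume 32, value 191
- 2×item 1 + 1×item 2 + 2×item 3 + 1×item 4: volume 28, value 188
Best: $194.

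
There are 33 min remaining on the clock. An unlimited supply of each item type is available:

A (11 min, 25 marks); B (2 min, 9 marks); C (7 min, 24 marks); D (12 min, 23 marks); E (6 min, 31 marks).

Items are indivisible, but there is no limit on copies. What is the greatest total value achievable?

164 marks

Best value-per-unit is E at 31/6; filling with it alone gives 5×31 = 155.
Optimal mix: 1×B + 5×E → time 32, value 164.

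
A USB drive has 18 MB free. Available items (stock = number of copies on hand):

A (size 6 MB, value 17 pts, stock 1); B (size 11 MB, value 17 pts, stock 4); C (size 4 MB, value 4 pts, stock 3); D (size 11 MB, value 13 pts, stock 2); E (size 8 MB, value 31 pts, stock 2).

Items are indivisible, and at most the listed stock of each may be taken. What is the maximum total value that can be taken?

62 pts

Best selections within size 18 and stock limits:
- 2×E: size 16, value 62
- 1×A + 1×C + 1×E: size 18, value 52
Best: 62 pts.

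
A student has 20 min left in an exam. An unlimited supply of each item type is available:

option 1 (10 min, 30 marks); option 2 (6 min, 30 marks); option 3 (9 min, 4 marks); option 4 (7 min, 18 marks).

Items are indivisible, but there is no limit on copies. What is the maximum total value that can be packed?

Best value-per-unit is option 2 at 30/6, and filling with it alone uses time 3×6=18. No mix of the others beats 3×30 = 90.

90 marks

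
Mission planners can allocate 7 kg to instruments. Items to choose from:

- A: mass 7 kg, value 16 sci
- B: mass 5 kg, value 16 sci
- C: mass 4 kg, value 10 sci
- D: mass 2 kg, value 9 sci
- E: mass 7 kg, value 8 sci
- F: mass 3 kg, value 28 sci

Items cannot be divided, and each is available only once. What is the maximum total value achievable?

This is a 0/1 knapsack; check combinations near the capacity.
- C+F: mass 4+3=7, value 10+28=38
- D+F: mass 2+3=5, value 9+28=37
- F: mass 3, value 28
- B+D: mass 5+2=7, value 16+9=25
- C+D: mass 4+2=6, value 10+9=19
Best: 38 sci.

38 sci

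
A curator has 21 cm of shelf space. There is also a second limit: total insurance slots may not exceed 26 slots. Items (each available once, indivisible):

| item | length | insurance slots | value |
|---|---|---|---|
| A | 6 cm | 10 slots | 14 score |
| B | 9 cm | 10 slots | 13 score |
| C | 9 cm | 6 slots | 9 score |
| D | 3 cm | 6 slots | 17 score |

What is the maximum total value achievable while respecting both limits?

44 score

Feasible sets respecting both limits:
- A+B+D: length 18, insurance slots 26, value 44
- A+C+D: length 18, insurance slots 22, value 40
- B+C+D: length 21, insurance slots 22, value 39
Best: 44 score.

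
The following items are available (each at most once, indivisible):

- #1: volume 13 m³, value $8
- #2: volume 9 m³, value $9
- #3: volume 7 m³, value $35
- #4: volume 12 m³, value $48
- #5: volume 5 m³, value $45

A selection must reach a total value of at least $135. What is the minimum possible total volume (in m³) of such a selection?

Subsets with value ≥ 135, sorted by total volume:
- #2+#3+#4+#5: volume 33, value 137
- #1+#3+#4+#5: volume 37, value 136
- #1+#2+#3+#4+#5: volume 46, value 145
Minimum volume: 33 m³.

33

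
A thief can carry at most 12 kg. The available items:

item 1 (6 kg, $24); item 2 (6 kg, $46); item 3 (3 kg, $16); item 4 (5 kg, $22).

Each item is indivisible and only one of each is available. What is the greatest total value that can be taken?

$70

Check high-value combinations within 12 kg:
- item 1+item 2: weight 6+6=12, value 24+46=70
- item 2+item 4: weight 6+5=11, value 46+22=68
- item 2+item 3: weight 6+3=9, value 46+16=62
- item 2: weight 6, value 46
Best: $70.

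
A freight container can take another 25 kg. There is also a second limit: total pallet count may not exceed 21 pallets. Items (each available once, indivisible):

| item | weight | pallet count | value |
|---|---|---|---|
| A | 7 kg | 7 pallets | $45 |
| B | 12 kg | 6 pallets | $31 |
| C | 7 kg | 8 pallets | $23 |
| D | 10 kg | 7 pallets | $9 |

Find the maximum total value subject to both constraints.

$76

Feasible sets respecting both limits:
- A+B: weight 19, pallet count 13, value 76
- A+C: weight 14, pallet count 15, value 68
- B+C: weight 19, pallet count 14, value 54
- A+D: weight 17, pallet count 14, value 54
Best: $76.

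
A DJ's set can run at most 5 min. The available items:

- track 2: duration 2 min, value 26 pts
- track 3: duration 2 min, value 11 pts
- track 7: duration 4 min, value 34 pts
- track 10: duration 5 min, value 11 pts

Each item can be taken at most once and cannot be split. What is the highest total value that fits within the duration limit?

37 pts

Check high-value combinations within 5 min:
- track 2+track 3: duration 2+2=4, value 26+11=37
- track 7: duration 4, value 34
- track 2: duration 2, value 26
Best: 37 pts.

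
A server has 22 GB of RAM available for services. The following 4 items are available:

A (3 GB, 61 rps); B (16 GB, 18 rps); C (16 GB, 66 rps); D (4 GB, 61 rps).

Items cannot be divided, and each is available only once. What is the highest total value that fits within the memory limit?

127 rps

Check high-value combinations within 22 GB:
- A+C: memory 3+16=19, value 61+66=127
- C+D: memory 16+4=20, value 66+61=127
- A+D: memory 3+4=7, value 61+61=122
- A+B: memory 3+16=19, value 61+18=79
- B+D: memory 16+4=20, value 18+61=79
Best: 127 rps.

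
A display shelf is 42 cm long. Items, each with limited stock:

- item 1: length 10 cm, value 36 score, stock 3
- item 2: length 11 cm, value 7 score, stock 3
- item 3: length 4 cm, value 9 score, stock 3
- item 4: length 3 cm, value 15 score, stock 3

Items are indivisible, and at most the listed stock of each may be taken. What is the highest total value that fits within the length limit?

Best selections within length 42 and stock limits:
- 3×item 1 + 3×item 4: length 39, value 153
- 3×item 1 + 1×item 3 + 2×item 4: length 40, value 147
- 2×item 1 + 3×item 3 + 3×item 4: length 41, value 144
Best: 153 score.

153 score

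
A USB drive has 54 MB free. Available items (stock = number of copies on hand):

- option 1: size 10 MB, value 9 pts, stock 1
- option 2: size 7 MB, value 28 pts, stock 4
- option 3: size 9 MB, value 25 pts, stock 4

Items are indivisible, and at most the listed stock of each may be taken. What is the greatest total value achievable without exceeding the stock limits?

Best selections within size 54 and stock limits:
- 4×option 2 + 2×option 3: size 46, value 162
- 3×option 2 + 3×option 3: size 48, value 159
- 2×option 2 + 4×option 3: size 50, value 156
Best: 162 pts.

162 pts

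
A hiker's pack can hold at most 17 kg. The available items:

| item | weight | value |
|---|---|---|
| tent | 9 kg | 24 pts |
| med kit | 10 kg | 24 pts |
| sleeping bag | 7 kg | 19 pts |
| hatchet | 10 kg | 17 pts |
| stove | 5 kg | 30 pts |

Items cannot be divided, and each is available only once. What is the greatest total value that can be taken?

Check high-value combinations within 17 kg:
- tent+stove: weight 9+5=14, value 24+30=54
- med kit+stove: weight 10+5=15, value 24+30=54
- sleeping bag+stove: weight 7+5=12, value 19+30=49
Best: 54 pts.

54 pts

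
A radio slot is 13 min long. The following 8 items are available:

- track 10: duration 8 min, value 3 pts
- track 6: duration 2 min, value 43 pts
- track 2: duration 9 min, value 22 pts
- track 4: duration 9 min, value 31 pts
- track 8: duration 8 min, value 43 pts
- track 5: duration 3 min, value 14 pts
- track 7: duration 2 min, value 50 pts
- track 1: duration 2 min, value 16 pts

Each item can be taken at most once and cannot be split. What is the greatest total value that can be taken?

Check high-value combinations within 13 min:
- track 6+track 8+track 7: duration 2+8+2=12, value 43+43+50=136
- track 6+track 4+track 7: duration 2+9+2=13, value 43+31+50=124
- track 6+track 5+track 7+track 1: duration 2+3+2+2=9, value 43+14+50+16=123
- track 6+track 2+track 7: duration 2+9+2=13, value 43+22+50=115
- track 6+track 7+track 1: duration 2+2+2=6, value 43+50+16=109
Best: 136 pts.

136 pts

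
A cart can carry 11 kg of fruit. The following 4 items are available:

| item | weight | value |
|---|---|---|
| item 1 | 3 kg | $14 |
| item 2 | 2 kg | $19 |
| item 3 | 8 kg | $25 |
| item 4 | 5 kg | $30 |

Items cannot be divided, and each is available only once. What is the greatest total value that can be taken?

$63

This is a 0/1 knapsack; check combinations near the capacity.
- item 1+item 2+item 4: weight 3+2+5=10, value 14+19+30=63
- item 2+item 4: weight 2+5=7, value 19+30=49
- item 1+item 4: weight 3+5=8, value 14+30=44
- item 2+item 3: weight 2+8=10, value 19+25=44
Best: $63.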